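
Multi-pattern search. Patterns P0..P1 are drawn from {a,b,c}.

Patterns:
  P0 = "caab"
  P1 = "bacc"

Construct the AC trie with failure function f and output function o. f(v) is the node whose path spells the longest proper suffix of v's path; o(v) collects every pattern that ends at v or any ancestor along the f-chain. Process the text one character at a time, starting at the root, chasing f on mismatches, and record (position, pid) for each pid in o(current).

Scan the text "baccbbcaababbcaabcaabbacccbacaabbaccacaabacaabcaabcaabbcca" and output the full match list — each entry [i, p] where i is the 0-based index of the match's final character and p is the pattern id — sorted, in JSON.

Build automaton:
Trie nodes:
  0='ε' goto b→5 c→1
  1='c' goto a→2
  2='ca' goto a→3
  3='caa' goto b→4
  4='caab' goto ·  ←P0
  5='b' goto a→6
  6='ba' goto c→7
  7='bac' goto c→8
  8='bacc' goto ·  ←P1

BFS fail/out derivation:
  fail(1) 'c': from fail(0)=0 chase 'c': 0 ⇒ 0;  out=∅∪out(0)=∅
  fail(5) 'b': from fail(0)=0 chase 'b': 0 ⇒ 0;  out=∅∪out(0)=∅
  fail(2) 'ca': from fail(1)=0 chase 'a': 0 ⇒ 0;  out=∅∪out(0)=∅
  fail(6) 'ba': from fail(5)=0 chase 'a': 0 ⇒ 0;  out=∅∪out(0)=∅
  fail(3) 'caa': from fail(2)=0 chase 'a': 0 ⇒ 0;  out=∅∪out(0)=∅
  fail(7) 'bac': from fail(6)=0 chase 'c': 0 ⇒ 1;  out=∅∪out(1)=∅
  fail(4) 'caab': from fail(3)=0 chase 'b': 0 ⇒ 5;  out={0}∪out(5)={0}
  fail(8) 'bacc': from fail(7)=1 chase 'c': 1→0 ⇒ 1;  out={1}∪out(1)={1}

Run:
[0] read 'b'  n0⇒n5
[1] read 'a'  n5⇒n6
[2] read 'c'  n6⇒n7
[3] read 'c'  n7⇒n8  ** P1@[0:3]
[4] read 'b'  n8⇒n5 ·f
[5] read 'b'  n5⇒n5 ·f
[6] read 'c'  n5⇒n1 ·f
[7] read 'a'  n1⇒n2
[8] read 'a'  n2⇒n3
[9] read 'b'  n3⇒n4  ** P0@[6:9]
[10] read 'a'  n4⇒n6 ·f
[11] read 'b'  n6⇒n5 ·f
[12] read 'b'  n5⇒n5 ·f
[13] read 'c'  n5⇒n1 ·f
[14] read 'a'  n1⇒n2
[15] read 'a'  n2⇒n3
[16] read 'b'  n3⇒n4  ** P0@[13:16]
[17] read 'c'  n4⇒n1 ·f
[18] read 'a'  n1⇒n2
[19] read 'a'  n2⇒n3
[20] read 'b'  n3⇒n4  ** P0@[17:20]
[21] read 'b'  n4⇒n5 ·f
[22] read 'a'  n5⇒n6
[23] read 'c'  n6⇒n7
[24] read 'c'  n7⇒n8  ** P1@[21:24]
[25] read 'c'  n8⇒n1 ·f
[26] read 'b'  n1⇒n5 ·f
[27] read 'a'  n5⇒n6
[28] read 'c'  n6⇒n7
[29] read 'a'  n7⇒n2 ·f
[30] read 'a'  n2⇒n3
[31] read 'b'  n3⇒n4  ** P0@[28:31]
[32] read 'b'  n4⇒n5 ·f
[33] read 'a'  n5⇒n6
[34] read 'c'  n6⇒n7
[35] read 'c'  n7⇒n8  ** P1@[32:35]
[36] read 'a'  n8⇒n2 ·f
[37] read 'c'  n2⇒n1 ·f
[38] read 'a'  n1⇒n2
[39] read 'a'  n2⇒n3
[40] read 'b'  n3⇒n4  ** P0@[37:40]
[41] read 'a'  n4⇒n6 ·f
[42] read 'c'  n6⇒n7
[43] read 'a'  n7⇒n2 ·f
[44] read 'a'  n2⇒n3
[45] read 'b'  n3⇒n4  ** P0@[42:45]
[46] read 'c'  n4⇒n1 ·f
[47] read 'a'  n1⇒n2
[48] read 'a'  n2⇒n3
[49] read 'b'  n3⇒n4  ** P0@[46:49]
[50] read 'c'  n4⇒n1 ·f
[51] read 'a'  n1⇒n2
[52] read 'a'  n2⇒n3
[53] read 'b'  n3⇒n4  ** P0@[50:53]
[54] read 'b'  n4⇒n5 ·f
[55] read 'c'  n5⇒n1 ·f
[56] read 'c'  n1⇒n1 ·f
[57] read 'a'  n1⇒n2

Matches: [[3,1],[9,0],[16,0],[20,0],[24,1],[31,0],[35,1],[40,0],[45,0],[49,0],[53,0]]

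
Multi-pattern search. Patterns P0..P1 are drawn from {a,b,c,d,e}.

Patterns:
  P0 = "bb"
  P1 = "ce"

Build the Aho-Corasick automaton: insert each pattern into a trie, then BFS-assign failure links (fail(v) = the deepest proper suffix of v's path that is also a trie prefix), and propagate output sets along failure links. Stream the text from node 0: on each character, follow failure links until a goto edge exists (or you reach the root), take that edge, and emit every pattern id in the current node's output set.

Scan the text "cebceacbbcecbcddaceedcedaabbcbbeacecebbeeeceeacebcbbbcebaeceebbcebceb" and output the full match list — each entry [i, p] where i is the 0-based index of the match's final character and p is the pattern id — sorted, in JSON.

Build automaton:
Trie (insert patterns):
  0='ε' goto b→1 c→3
  1='b' goto b→2
  2='bb' goto ·  ←P0
  3='c' goto e→4
  4='ce' goto ·  ←P1

Failure links (BFS by depth):
  fail(1) 'b': from fail(0)=0 chase 'b': 0 ⇒ 0;  out=∅∪out(0)=∅
  fail(3) 'c': from fail(0)=0 chase 'c': 0 ⇒ 0;  out=∅∪out(0)=∅
  fail(2) 'bb': from fail(1)=0 chase 'b': 0 ⇒ 1;  out={0}∪out(1)={0}
  fail(4) 'ce': from fail(3)=0 chase 'e': 0 ⇒ 0;  out={1}∪out(0)={1}

Run:
pos 0 'c': at 3
pos 1 'e': at 4  → match P1@[0:1]
pos 2 'b': at 1 (via fail)
pos 3 'c': at 3 (via fail)
pos 4 'e': at 4  → match P1@[3:4]
pos 5 'a': at 0 (via fail)
pos 6 'c': at 3
pos 7 'b': at 1 (via fail)
pos 8 'b': at 2  → match P0@[7:8]
pos 9 'c': at 3 (via fail)
pos 10 'e': at 4  → match P1@[9:10]
pos 11 'c': at 3 (via fail)
pos 12 'b': at 1 (via fail)
pos 13 'c': at 3 (via fail)
pos 14 'd': at 0 (via fail)
pos 15 'd': at 0
pos 16 'a': at 0
pos 17 'c': at 3
pos 18 'e': at 4  → match P1@[17:18]
pos 19 'e': at 0 (via fail)
pos 20 'd': at 0
pos 21 'c': at 3
pos 22 'e': at 4  → match P1@[21:22]
pos 23 'd': at 0 (via fail)
pos 24 'a': at 0
pos 25 'a': at 0
pos 26 'b': at 1
pos 27 'b': at 2  → match P0@[26:27]
pos 28 'c': at 3 (via fail)
pos 29 'b': at 1 (via fail)
pos 30 'b': at 2  → match P0@[29:30]
pos 31 'e': at 0 (via fail)
pos 32 'a': at 0
pos 33 'c': at 3
pos 34 'e': at 4  → match P1@[33:34]
pos 35 'c': at 3 (via fail)
pos 36 'e': at 4  → match P1@[35:36]
pos 37 'b': at 1 (via fail)
pos 38 'b': at 2  → match P0@[37:38]
pos 39 'e': at 0 (via fail)
pos 40 'e': at 0
pos 41 'e': at 0
pos 42 'c': at 3
pos 43 'e': at 4  → match P1@[42:43]
pos 44 'e': at 0 (via fail)
pos 45 'a': at 0
pos 46 'c': at 3
pos 47 'e': at 4  → match P1@[46:47]
pos 48 'b': at 1 (via fail)
pos 49 'c': at 3 (via fail)
pos 50 'b': at 1 (via fail)
pos 51 'b': at 2  → match P0@[50:51]
pos 52 'b': at 2 (via fail)  → match P0@[51:52]
pos 53 'c': at 3 (via fail)
pos 54 'e': at 4  → match P1@[53:54]
pos 55 'b': at 1 (via fail)
pos 56 'a': at 0 (via fail)
pos 57 'e': at 0
pos 58 'c': at 3
pos 59 'e': at 4  → match P1@[58:59]
pos 60 'e': at 0 (via fail)
pos 61 'b': at 1
pos 62 'b': at 2  → match P0@[61:62]
pos 63 'c': at 3 (via fail)
pos 64 'e': at 4  → match P1@[63:64]
pos 65 'b': at 1 (via fail)
pos 66 'c': at 3 (via fail)
pos 67 'e': at 4  → match P1@[66:67]
pos 68 'b': at 1 (via fail)

Matches: [[1,1],[4,1],[8,0],[10,1],[18,1],[22,1],[27,0],[30,0],[34,1],[36,1],[38,0],[43,1],[47,1],[51,0],[52,0],[54,1],[59,1],[62,0],[64,1],[67,1]]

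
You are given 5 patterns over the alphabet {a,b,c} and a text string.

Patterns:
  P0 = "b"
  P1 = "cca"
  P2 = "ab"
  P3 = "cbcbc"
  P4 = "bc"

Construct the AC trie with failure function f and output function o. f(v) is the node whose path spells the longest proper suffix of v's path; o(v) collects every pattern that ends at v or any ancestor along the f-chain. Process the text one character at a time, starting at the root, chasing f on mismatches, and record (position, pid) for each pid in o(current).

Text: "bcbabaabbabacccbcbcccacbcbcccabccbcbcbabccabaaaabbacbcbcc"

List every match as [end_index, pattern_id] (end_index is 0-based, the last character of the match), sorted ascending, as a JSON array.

Build automaton:
Trie nodes:
  0='ε' goto a→5 b→1 c→2
  1='b' goto c→11  ←P0
  2='c' goto b→7 c→3
  3='cc' goto a→4
  4='cca' goto ·  ←P1
  5='a' goto b→6
  6='ab' goto ·  ←P2
  7='cb' goto c→8
  8='cbc' goto b→9
  9='cbcb' goto c→10
  10='cbcbc' goto ·  ←P3
  11='bc' goto ·  ←P4

BFS fail/out derivation:
  n1('b'): parent n0 fail=0; on 'b' 0 → fail=0;  out {0}∪∅={0}
  n2('c'): parent n0 fail=0; on 'c' 0 → fail=0;  out ∅∪∅=∅
  n5('a'): parent n0 fail=0; on 'a' 0 → fail=0;  out ∅∪∅=∅
  n3('cc'): parent n2 fail=0; on 'c' 0 → fail=2;  out ∅∪∅=∅
  n6('ab'): parent n5 fail=0; on 'b' 0 → fail=1;  out {2}∪{0}={0,2}
  n7('cb'): parent n2 fail=0; on 'b' 0 → fail=1;  out ∅∪{0}={0}
  n11('bc'): parent n1 fail=0; on 'c' 0 → fail=2;  out {4}∪∅={4}
  n4('cca'): parent n3 fail=2; on 'a' 2→0 → fail=5;  out {1}∪∅={1}
  n8('cbc'): parent n7 fail=1; on 'c' 1 → fail=11;  out ∅∪{4}={4}
  n9('cbcb'): parent n8 fail=11; on 'b' 11→2 → fail=7;  out ∅∪{0}={0}
  n10('cbcbc'): parent n9 fail=7; on 'c' 7 → fail=8;  out {3}∪{4}={3,4}

Text stream:
[0] read 'b'  n0⇒n1  → match P0@[0:0]
[1] read 'c'  n1⇒n11  → match P4@[0:1]
[2] read 'b'  n11⇒n7 (fail-walked)  → match P0@[2:2]
[3] read 'a'  n7⇒n5 (fail-walked)
[4] read 'b'  n5⇒n6  → match P0@[4:4],P2@[3:4]
[5] read 'a'  n6⇒n5 (fail-walked)
[6] read 'a'  n5⇒n5 (fail-walked)
[7] read 'b'  n5⇒n6  → match P0@[7:7],P2@[6:7]
[8] read 'b'  n6⇒n1 (fail-walked)  → match P0@[8:8]
[9] read 'a'  n1⇒n5 (fail-walked)
[10] read 'b'  n5⇒n6  → match P0@[10:10],P2@[9:10]
[11] read 'a'  n6⇒n5 (fail-walked)
[12] read 'c'  n5⇒n2 (fail-walked)
[13] read 'c'  n2⇒n3
[14] read 'c'  n3⇒n3 (fail-walked)
[15] read 'b'  n3⇒n7 (fail-walked)  → match P0@[15:15]
[16] read 'c'  n7⇒n8  → match P4@[15:16]
[17] read 'b'  n8⇒n9  → match P0@[17:17]
[18] read 'c'  n9⇒n10  → match P3@[14:18],P4@[17:18]
[19] read 'c'  n10⇒n3 (fail-walked)
[20] read 'c'  n3⇒n3 (fail-walked)
[21] read 'a'  n3⇒n4  → match P1@[19:21]
[22] read 'c'  n4⇒n2 (fail-walked)
[23] read 'b'  n2⇒n7  → match P0@[23:23]
[24] read 'c'  n7⇒n8  → match P4@[23:24]
[25] read 'b'  n8⇒n9  → match P0@[25:25]
[26] read 'c'  n9⇒n10  → match P3@[22:26],P4@[25:26]
[27] read 'c'  n10⇒n3 (fail-walked)
[28] read 'c'  n3⇒n3 (fail-walked)
[29] read 'a'  n3⇒n4  → match P1@[27:29]
[30] read 'b'  n4⇒n6 (fail-walked)  → match P0@[30:30],P2@[29:30]
[31] read 'c'  n6⇒n11 (fail-walked)  → match P4@[30:31]
[32] read 'c'  n11⇒n3 (fail-walked)
[33] read 'b'  n3⇒n7 (fail-walked)  → match P0@[33:33]
[34] read 'c'  n7⇒n8  → match P4@[33:34]
[35] read 'b'  n8⇒n9  → match P0@[35:35]
[36] read 'c'  n9⇒n10  → match P3@[32:36],P4@[35:36]
[37] read 'b'  n10⇒n9 (fail-walked)  → match P0@[37:37]
[38] read 'a'  n9⇒n5 (fail-walked)
[39] read 'b'  n5⇒n6  → match P0@[39:39],P2@[38:39]
[40] read 'c'  n6⇒n11 (fail-walked)  → match P4@[39:40]
[41] read 'c'  n11⇒n3 (fail-walked)
[42] read 'a'  n3⇒n4  → match P1@[40:42]
[43] read 'b'  n4⇒n6 (fail-walked)  → match P0@[43:43],P2@[42:43]
[44] read 'a'  n6⇒n5 (fail-walked)
[45] read 'a'  n5⇒n5 (fail-walked)
[46] read 'a'  n5⇒n5 (fail-walked)
[47] read 'a'  n5⇒n5 (fail-walked)
[48] read 'b'  n5⇒n6  → match P0@[48:48],P2@[47:48]
[49] read 'b'  n6⇒n1 (fail-walked)  → match P0@[49:49]
[50] read 'a'  n1⇒n5 (fail-walked)
[51] read 'c'  n5⇒n2 (fail-walked)
[52] read 'b'  n2⇒n7  → match P0@[52:52]
[53] read 'c'  n7⇒n8  → match P4@[52:53]
[54] read 'b'  n8⇒n9  → match P0@[54:54]
[55] read 'c'  n9⇒n10  → match P3@[51:55],P4@[54:55]
[56] read 'c'  n10⇒n3 (fail-walked)

Matches: [[0,0],[1,4],[2,0],[4,0],[4,2],[7,0],[7,2],[8,0],[10,0],[10,2],[15,0],[16,4],[17,0],[18,3],[18,4],[21,1],[23,0],[24,4],[25,0],[26,3],[26,4],[29,1],[30,0],[30,2],[31,4],[33,0],[34,4],[35,0],[36,3],[36,4],[37,0],[39,0],[39,2],[40,4],[42,1],[43,0],[43,2],[48,0],[48,2],[49,0],[52,0],[53,4],[54,0],[55,3],[55,4]]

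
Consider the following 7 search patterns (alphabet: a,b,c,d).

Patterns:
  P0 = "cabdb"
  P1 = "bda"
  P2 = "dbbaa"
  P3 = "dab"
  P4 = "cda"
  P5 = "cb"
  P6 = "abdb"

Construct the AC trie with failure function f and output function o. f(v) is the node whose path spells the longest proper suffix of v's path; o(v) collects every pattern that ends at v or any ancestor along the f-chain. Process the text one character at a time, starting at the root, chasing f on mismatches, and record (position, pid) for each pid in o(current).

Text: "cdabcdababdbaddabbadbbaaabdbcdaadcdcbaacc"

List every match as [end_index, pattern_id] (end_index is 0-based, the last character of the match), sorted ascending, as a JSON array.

Construct AC machine:
Trie (insert patterns):
  n0 'ε': a→19 b→6 c→1 d→9
  n1 'c': a→2 b→18 d→16
  n2 'ca': b→3
  n3 'cab': d→4
  n4 'cabd': b→5
  n5 'cabdb': ·  ←P0
  n6 'b': d→7
  n7 'bd': a→8
  n8 'bda': ·  ←P1
  n9 'd': a→14 b→10
  n10 'db': b→11
  n11 'dbb': a→12
  n12 'dbba': a→13
  n13 'dbbaa': ·  ←P2
  n14 'da': b→15
  n15 'dab': ·  ←P3
  n16 'cd': a→17
  n17 'cda': ·  ←P4
  n18 'cb': ·  ←P5
  n19 'a': b→20
  n20 'ab': d→21
  n21 'abd': b→22
  n22 'abdb': ·  ←P6

Failure links (BFS by depth):
  fail(1) 'c': from fail(0)=0 chase 'c': 0 ⇒ 0;  out=∅∪out(0)=∅
  fail(6) 'b': from fail(0)=0 chase 'b': 0 ⇒ 0;  out=∅∪out(0)=∅
  fail(9) 'd': from fail(0)=0 chase 'd': 0 ⇒ 0;  out=∅∪out(0)=∅
  fail(19) 'a': from fail(0)=0 chase 'a': 0 ⇒ 0;  out=∅∪out(0)=∅
  fail(2) 'ca': from fail(1)=0 chase 'a': 0 ⇒ 19;  out=∅∪out(19)=∅
  fail(7) 'bd': from fail(6)=0 chase 'd': 0 ⇒ 9;  out=∅∪out(9)=∅
  fail(10) 'db': from fail(9)=0 chase 'b': 0 ⇒ 6;  out=∅∪out(6)=∅
  fail(14) 'da': from fail(9)=0 chase 'a': 0 ⇒ 19;  out=∅∪out(19)=∅
  fail(16) 'cd': from fail(1)=0 chase 'd': 0 ⇒ 9;  out=∅∪out(9)=∅
  fail(18) 'cb': from fail(1)=0 chase 'b': 0 ⇒ 6;  out={5}∪out(6)={5}
  fail(20) 'ab': from fail(19)=0 chase 'b': 0 ⇒ 6;  out=∅∪out(6)=∅
  fail(3) 'cab': from fail(2)=19 chase 'b': 19 ⇒ 20;  out=∅∪out(20)=∅
  fail(8) 'bda': from fail(7)=9 chase 'a': 9 ⇒ 14;  out={1}∪out(14)={1}
  fail(11) 'dbb': from fail(10)=6 chase 'b': 6→0 ⇒ 6;  out=∅∪out(6)=∅
  fail(15) 'dab': from fail(14)=19 chase 'b': 19 ⇒ 20;  out={3}∪out(20)={3}
  fail(17) 'cda': from fail(16)=9 chase 'a': 9 ⇒ 14;  out={4}∪out(14)={4}
  fail(21) 'abd': from fail(20)=6 chase 'd': 6 ⇒ 7;  out=∅∪out(7)=∅
  fail(4) 'cabd': from fail(3)=20 chase 'd': 20 ⇒ 21;  out=∅∪out(21)=∅
  fail(12) 'dbba': from fail(11)=6 chase 'a': 6→0 ⇒ 19;  out=∅∪out(19)=∅
  fail(22) 'abdb': from fail(21)=7 chase 'b': 7→9 ⇒ 10;  out={6}∪out(10)={6}
  fail(5) 'cabdb': from fail(4)=21 chase 'b': 21 ⇒ 22;  out={0}∪out(22)={0,6}
  fail(13) 'dbbaa': from fail(12)=19 chase 'a': 19→0 ⇒ 19;  out={2}∪out(19)={2}

Run:
pos 0 'c': at 1
pos 1 'd': at 16
pos 2 'a': at 17  → match P4@[0:2]
pos 3 'b': at 15 (fail-walked)  → match P3@[1:3]
pos 4 'c': at 1 (fail-walked)
pos 5 'd': at 16
pos 6 'a': at 17  → match P4@[4:6]
pos 7 'b': at 15 (fail-walked)  → match P3@[5:7]
pos 8 'a': at 19 (fail-walked)
pos 9 'b': at 20
pos 10 'd': at 21
pos 11 'b': at 22  → match P6@[8:11]
pos 12 'a': at 19 (fail-walked)
pos 13 'd': at 9 (fail-walked)
pos 14 'd': at 9 (fail-walked)
pos 15 'a': at 14
pos 16 'b': at 15  → match P3@[14:16]
pos 17 'b': at 6 (fail-walked)
pos 18 'a': at 19 (fail-walked)
pos 19 'd': at 9 (fail-walked)
pos 20 'b': at 10
pos 21 'b': at 11
pos 22 'a': at 12
pos 23 'a': at 13  → match P2@[19:23]
pos 24 'a': at 19 (fail-walked)
pos 25 'b': at 20
pos 26 'd': at 21
pos 27 'b': at 22  → match P6@[24:27]
pos 28 'c': at 1 (fail-walked)
pos 29 'd': at 16
pos 30 'a': at 17  → match P4@[28:30]
pos 31 'a': at 19 (fail-walked)
pos 32 'd': at 9 (fail-walked)
pos 33 'c': at 1 (fail-walked)
pos 34 'd': at 16
pos 35 'c': at 1 (fail-walked)
pos 36 'b': at 18  → match P5@[35:36]
pos 37 'a': at 19 (fail-walked)
pos 38 'a': at 19 (fail-walked)
pos 39 'c': at 1 (fail-walked)
pos 40 'c': at 1 (fail-walked)

All matches (sorted): [[2,4],[3,3],[6,4],[7,3],[11,6],[16,3],[23,2],[27,6],[30,4],[36,5]]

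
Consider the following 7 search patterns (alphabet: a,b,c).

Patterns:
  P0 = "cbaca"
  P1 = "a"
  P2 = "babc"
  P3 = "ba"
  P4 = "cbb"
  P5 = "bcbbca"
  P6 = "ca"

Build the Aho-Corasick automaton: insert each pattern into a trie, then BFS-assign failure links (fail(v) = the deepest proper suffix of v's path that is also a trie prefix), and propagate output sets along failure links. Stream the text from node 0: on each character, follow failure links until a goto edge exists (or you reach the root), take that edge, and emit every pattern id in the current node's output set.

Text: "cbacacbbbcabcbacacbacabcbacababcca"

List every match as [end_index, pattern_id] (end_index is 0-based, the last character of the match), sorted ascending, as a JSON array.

Build automaton:
Trie nodes:
  n0 'ε': a→6 b→7 c→1
  n1 'c': a→17 b→2
  n2 'cb': a→3 b→11
  n3 'cba': c→4
  n4 'cbac': a→5
  n5 'cbaca': ·  [P0 ends]
  n6 'a': ·  [P1 ends]
  n7 'b': a→8 c→12
  n8 'ba': b→9  [P3 ends]
  n9 'bab': c→10
  n10 'babc': ·  [P2 ends]
  n11 'cbb': ·  [P4 ends]
  n12 'bc': b→13
  n13 'bcb': b→14
  n14 'bcbb': c→15
  n15 'bcbbc': a→16
  n16 'bcbbca': ·  [P5 ends]
  n17 'ca': ·  [P6 ends]

Failure links (BFS by depth):
  fail(1) 'c': from fail(0)=0 chase 'c': 0 ⇒ 0;  out=∅∪out(0)=∅
  fail(6) 'a': from fail(0)=0 chase 'a': 0 ⇒ 0;  out={1}∪out(0)={1}
  fail(7) 'b': from fail(0)=0 chase 'b': 0 ⇒ 0;  out=∅∪out(0)=∅
  fail(2) 'cb': from fail(1)=0 chase 'b': 0 ⇒ 7;  out=∅∪out(7)=∅
  fail(8) 'ba': from fail(7)=0 chase 'a': 0 ⇒ 6;  out={3}∪out(6)={1,3}
  fail(12) 'bc': from fail(7)=0 chase 'c': 0 ⇒ 1;  out=∅∪out(1)=∅
  fail(17) 'ca': from fail(1)=0 chase 'a': 0 ⇒ 6;  out={6}∪out(6)={1,6}
  fail(3) 'cba': from fail(2)=7 chase 'a': 7 ⇒ 8;  out=∅∪out(8)={1,3}
  fail(9) 'bab': from fail(8)=6 chase 'b': 6→0 ⇒ 7;  out=∅∪out(7)=∅
  fail(11) 'cbb': from fail(2)=7 chase 'b': 7→0 ⇒ 7;  out={4}∪out(7)={4}
  fail(13) 'bcb': from fail(12)=1 chase 'b': 1 ⇒ 2;  out=∅∪out(2)=∅
  fail(4) 'cbac': from fail(3)=8 chase 'c': 8→6→0 ⇒ 1;  out=∅∪out(1)=∅
  fail(10) 'babc': from fail(9)=7 chase 'c': 7 ⇒ 12;  out={2}∪out(12)={2}
  fail(14) 'bcbb': from fail(13)=2 chase 'b': 2 ⇒ 11;  out=∅∪out(11)={4}
  fail(5) 'cbaca': from fail(4)=1 chase 'a': 1 ⇒ 17;  out={0}∪out(17)={0,1,6}
  fail(15) 'bcbbc': from fail(14)=11 chase 'c': 11→7 ⇒ 12;  out=∅∪out(12)=∅
  fail(16) 'bcbbca': from fail(15)=12 chase 'a': 12→1 ⇒ 17;  out={5}∪out(17)={1,5,6}

Scan:
[0] read 'c'  n0⇒n1
[1] read 'b'  n1⇒n2
[2] read 'a'  n2⇒n3  ** P1@[2:2],P3@[1:2]
[3] read 'c'  n3⇒n4
[4] read 'a'  n4⇒n5  ** P0@[0:4],P1@[4:4],P6@[3:4]
[5] read 'c'  n5⇒n1 (via fail)
[6] read 'b'  n1⇒n2
[7] read 'b'  n2⇒n11  ** P4@[5:7]
[8] read 'b'  n11⇒n7 (via fail)
[9] read 'c'  n7⇒n12
[10] read 'a'  n12⇒n17 (via fail)  ** P1@[10:10],P6@[9:10]
[11] read 'b'  n17⇒n7 (via fail)
[12] read 'c'  n7⇒n12
[13] read 'b'  n12⇒n13
[14] read 'a'  n13⇒n3 (via fail)  ** P1@[14:14],P3@[13:14]
[15] read 'c'  n3⇒n4
[16] read 'a'  n4⇒n5  ** P0@[12:16],P1@[16:16],P6@[15:16]
[17] read 'c'  n5⇒n1 (via fail)
[18] read 'b'  n1⇒n2
[19] read 'a'  n2⇒n3  ** P1@[19:19],P3@[18:19]
[20] read 'c'  n3⇒n4
[21] read 'a'  n4⇒n5  ** P0@[17:21],P1@[21:21],P6@[20:21]
[22] read 'b'  n5⇒n7 (via fail)
[23] read 'c'  n7⇒n12
[24] read 'b'  n12⇒n13
[25] read 'a'  n13⇒n3 (via fail)  ** P1@[25:25],P3@[24:25]
[26] read 'c'  n3⇒n4
[27] read 'a'  n4⇒n5  ** P0@[23:27],P1@[27:27],P6@[26:27]
[28] read 'b'  n5⇒n7 (via fail)
[29] read 'a'  n7⇒n8  ** P1@[29:29],P3@[28:29]
[30] read 'b'  n8⇒n9
[31] read 'c'  n9⇒n10  ** P2@[28:31]
[32] read 'c'  n10⇒n1 (via fail)
[33] read 'a'  n1⇒n17  ** P1@[33:33],P6@[32:33]

Matches: [[2,1],[2,3],[4,0],[4,1],[4,6],[7,4],[10,1],[10,6],[14,1],[14,3],[16,0],[16,1],[16,6],[19,1],[19,3],[21,0],[21,1],[21,6],[25,1],[25,3],[27,0],[27,1],[27,6],[29,1],[29,3],[31,2],[33,1],[33,6]]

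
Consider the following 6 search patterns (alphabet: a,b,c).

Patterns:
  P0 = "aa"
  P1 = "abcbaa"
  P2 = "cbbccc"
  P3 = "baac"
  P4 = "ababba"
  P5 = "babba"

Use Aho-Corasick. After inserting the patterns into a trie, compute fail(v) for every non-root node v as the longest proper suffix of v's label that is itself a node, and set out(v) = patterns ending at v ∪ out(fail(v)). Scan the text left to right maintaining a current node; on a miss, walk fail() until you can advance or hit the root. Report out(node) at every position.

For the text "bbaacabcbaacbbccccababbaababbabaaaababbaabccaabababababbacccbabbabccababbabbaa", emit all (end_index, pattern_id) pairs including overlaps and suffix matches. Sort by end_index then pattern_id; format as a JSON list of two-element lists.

Build:
Trie nodes:
  0='ε' goto a→1 b→14 c→8
  1='a' goto a→2 b→3
  2='aa' goto ·  ←P0
  3='ab' goto a→18 c→4
  4='abc' goto b→5
  5='abcb' goto a→6
  6='abcba' goto a→7
  7='abcbaa' goto ·  ←P1
  8='c' goto b→9
  9='cb' goto b→10
  10='cbb' goto c→11
  11='cbbc' goto c→12
  12='cbbcc' goto c→13
  13='cbbccc' goto ·  ←P2
  14='b' goto a→15
  15='ba' goto a→16 b→22
  16='baa' goto c→17
  17='baac' goto ·  ←P3
  18='aba' goto b→19
  19='abab' goto b→20
  20='ababb' goto a→21
  21='ababba' goto ·  ←P4
  22='bab' goto b→23
  23='babb' goto a→24
  24='babba' goto ·  ←P5

Failure links (BFS by depth):
  fail(1) 'a': from fail(0)=0 chase 'a': 0 ⇒ 0;  out=∅∪out(0)=∅
  fail(8) 'c': from fail(0)=0 chase 'c': 0 ⇒ 0;  out=∅∪out(0)=∅
  fail(14) 'b': from fail(0)=0 chase 'b': 0 ⇒ 0;  out=∅∪out(0)=∅
  fail(2) 'aa': from fail(1)=0 chase 'a': 0 ⇒ 1;  out={0}∪out(1)={0}
  fail(3) 'ab': from fail(1)=0 chase 'b': 0 ⇒ 14;  out=∅∪out(14)=∅
  fail(9) 'cb': from fail(8)=0 chase 'b': 0 ⇒ 14;  out=∅∪out(14)=∅
  fail(15) 'ba': from fail(14)=0 chase 'a': 0 ⇒ 1;  out=∅∪out(1)=∅
  fail(4) 'abc': from fail(3)=14 chase 'c': 14→0 ⇒ 8;  out=∅∪out(8)=∅
  fail(10) 'cbb': from fail(9)=14 chase 'b': 14→0 ⇒ 14;  out=∅∪out(14)=∅
  fail(16) 'baa': from fail(15)=1 chase 'a': 1 ⇒ 2;  out=∅∪out(2)={0}
  fail(18) 'aba': from fail(3)=14 chase 'a': 14 ⇒ 15;  out=∅∪out(15)=∅
  fail(22) 'bab': from fail(15)=1 chase 'b': 1 ⇒ 3;  out=∅∪out(3)=∅
  fail(5) 'abcb': from fail(4)=8 chase 'b': 8 ⇒ 9;  out=∅∪out(9)=∅
  fail(11) 'cbbc': from fail(10)=14 chase 'c': 14→0 ⇒ 8;  out=∅∪out(8)=∅
  fail(17) 'baac': from fail(16)=2 chase 'c': 2→1→0 ⇒ 8;  out={3}∪out(8)={3}
  fail(19) 'abab': from fail(18)=15 chase 'b': 15 ⇒ 22;  out=∅∪out(22)=∅
  fail(23) 'babb': from fail(22)=3 chase 'b': 3→14→0 ⇒ 14;  out=∅∪out(14)=∅
  fail(6) 'abcba': from fail(5)=9 chase 'a': 9→14 ⇒ 15;  out=∅∪out(15)=∅
  fail(12) 'cbbcc': from fail(11)=8 chase 'c': 8→0 ⇒ 8;  out=∅∪out(8)=∅
  fail(20) 'ababb': from fail(19)=22 chase 'b': 22 ⇒ 23;  out=∅∪out(23)=∅
  fail(24) 'babba': from fail(23)=14 chase 'a': 14 ⇒ 15;  out={5}∪out(15)={5}
  fail(7) 'abcbaa': from fail(6)=15 chase 'a': 15 ⇒ 16;  out={1}∪out(16)={0,1}
  fail(13) 'cbbccc': from fail(12)=8 chase 'c': 8→0 ⇒ 8;  out={2}∪out(8)={2}
  fail(21) 'ababba': from fail(20)=23 chase 'a': 23 ⇒ 24;  out={4}∪out(24)={4,5}

Scan:
i=0 'b': node 0→14
i=1 'b': node 14→14 (via fail)
i=2 'a': node 14→15
i=3 'a': node 15→16  emit P0@[2:3]
i=4 'c': node 16→17  emit P3@[1:4]
i=5 'a': node 17→1 (via fail)
i=6 'b': node 1→3
i=7 'c': node 3→4
i=8 'b': node 4→5
i=9 'a': node 5→6
i=10 'a': node 6→7  emit P0@[9:10],P1@[5:10]
i=11 'c': node 7→17 (via fail)  emit P3@[8:11]
i=12 'b': node 17→9 (via fail)
i=13 'b': node 9→10
i=14 'c': node 10→11
i=15 'c': node 11→12
i=16 'c': node 12→13  emit P2@[11:16]
i=17 'c': node 13→8 (via fail)
i=18 'a': node 8→1 (via fail)
i=19 'b': node 1→3
i=20 'a': node 3→18
i=21 'b': node 18→19
i=22 'b': node 19→20
i=23 'a': node 20→21  emit P4@[18:23],P5@[19:23]
i=24 'a': node 21→16 (via fail)  emit P0@[23:24]
i=25 'b': node 16→3 (via fail)
i=26 'a': node 3→18
i=27 'b': node 18→19
i=28 'b': node 19→20
i=29 'a': node 20→21  emit P4@[24:29],P5@[25:29]
i=30 'b': node 21→22 (via fail)
i=31 'a': node 22→18 (via fail)
i=32 'a': node 18→16 (via fail)  emit P0@[31:32]
i=33 'a': node 16→2 (via fail)  emit P0@[32:33]
i=34 'a': node 2→2 (via fail)  emit P0@[33:34]
i=35 'b': node 2→3 (via fail)
i=36 'a': node 3→18
i=37 'b': node 18→19
i=38 'b': node 19→20
i=39 'a': node 20→21  emit P4@[34:39],P5@[35:39]
i=40 'a': node 21→16 (via fail)  emit P0@[39:40]
i=41 'b': node 16→3 (via fail)
i=42 'c': node 3→4
i=43 'c': node 4→8 (via fail)
i=44 'a': node 8→1 (via fail)
i=45 'a': node 1→2  emit P0@[44:45]
i=46 'b': node 2→3 (via fail)
i=47 'a': node 3→18
i=48 'b': node 18→19
i=49 'a': node 19→18 (via fail)
i=50 'b': node 18→19
i=51 'a': node 19→18 (via fail)
i=52 'b': node 18→19
i=53 'a': node 19→18 (via fail)
i=54 'b': node 18→19
i=55 'b': node 19→20
i=56 'a': node 20→21  emit P4@[51:56],P5@[52:56]
i=57 'c': node 21→8 (via fail)
i=58 'c': node 8→8 (via fail)
i=59 'c': node 8→8 (via fail)
i=60 'b': node 8→9
i=61 'a': node 9→15 (via fail)
i=62 'b': node 15→22
i=63 'b': node 22→23
i=64 'a': node 23→24  emit P5@[60:64]
i=65 'b': node 24→22 (via fail)
i=66 'c': node 22→4 (via fail)
i=67 'c': node 4→8 (via fail)
i=68 'a': node 8→1 (via fail)
i=69 'b': node 1→3
i=70 'a': node 3→18
i=71 'b': node 18→19
i=72 'b': node 19→20
i=73 'a': node 20→21  emit P4@[68:73],P5@[69:73]
i=74 'b': node 21→22 (via fail)
i=75 'b': node 22→23
i=76 'a': node 23→24  emit P5@[72:76]
i=77 'a': node 24→16 (via fail)  emit P0@[76:77]

Matches: [[3,0],[4,3],[10,0],[10,1],[11,3],[16,2],[23,4],[23,5],[24,0],[29,4],[29,5],[32,0],[33,0],[34,0],[39,4],[39,5],[40,0],[45,0],[56,4],[56,5],[64,5],[73,4],[73,5],[76,5],[77,0]]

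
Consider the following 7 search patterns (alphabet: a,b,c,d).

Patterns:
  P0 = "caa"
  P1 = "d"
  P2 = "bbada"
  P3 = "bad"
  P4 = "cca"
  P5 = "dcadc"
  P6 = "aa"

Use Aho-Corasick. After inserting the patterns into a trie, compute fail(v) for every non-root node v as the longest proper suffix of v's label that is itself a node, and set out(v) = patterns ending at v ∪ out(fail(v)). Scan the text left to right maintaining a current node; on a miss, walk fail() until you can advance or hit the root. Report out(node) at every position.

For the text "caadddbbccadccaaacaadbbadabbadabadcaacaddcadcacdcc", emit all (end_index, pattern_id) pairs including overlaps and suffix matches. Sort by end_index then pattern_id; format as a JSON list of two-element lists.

Construct AC machine:
Trie nodes:
  n0 'ε': a→18 b→5 c→1 d→4
  n1 'c': a→2 c→12
  n2 'ca': a→3
  n3 'caa': ·  [P0 ends]
  n4 'd': c→14  [P1 ends]
  n5 'b': a→10 b→6
  n6 'bb': a→7
  n7 'bba': d→8
  n8 'bbad': a→9
  n9 'bbada': ·  [P2 ends]
  n10 'ba': d→11
  n11 'bad': ·  [P3 ends]
  n12 'cc': a→13
  n13 'cca': ·  [P4 ends]
  n14 'dc': a→15
  n15 'dca': d→16
  n16 'dcad': c→17
  n17 'dcadc': ·  [P5 ends]
  n18 'a': a→19
  n19 'aa': ·  [P6 ends]

BFS fail/out derivation:
  fail(1) 'c': from fail(0)=0 chase 'c': 0 ⇒ 0;  out=∅∪out(0)=∅
  fail(4) 'd': from fail(0)=0 chase 'd': 0 ⇒ 0;  out={1}∪out(0)={1}
  fail(5) 'b': from fail(0)=0 chase 'b': 0 ⇒ 0;  out=∅∪out(0)=∅
  fail(18) 'a': from fail(0)=0 chase 'a': 0 ⇒ 0;  out=∅∪out(0)=∅
  fail(2) 'ca': from fail(1)=0 chase 'a': 0 ⇒ 18;  out=∅∪out(18)=∅
  fail(6) 'bb': from fail(5)=0 chase 'b': 0 ⇒ 5;  out=∅∪out(5)=∅
  fail(10) 'ba': from fail(5)=0 chase 'a': 0 ⇒ 18;  out=∅∪out(18)=∅
  fail(12) 'cc': from fail(1)=0 chase 'c': 0 ⇒ 1;  out=∅∪out(1)=∅
  fail(14) 'dc': from fail(4)=0 chase 'c': 0 ⇒ 1;  out=∅∪out(1)=∅
  fail(19) 'aa': from fail(18)=0 chase 'a': 0 ⇒ 18;  out={6}∪out(18)={6}
  fail(3) 'caa': from fail(2)=18 chase 'a': 18 ⇒ 19;  out={0}∪out(19)={0,6}
  fail(7) 'bba': from fail(6)=5 chase 'a': 5 ⇒ 10;  out=∅∪out(10)=∅
  fail(11) 'bad': from fail(10)=18 chase 'd': 18→0 ⇒ 4;  out={3}∪out(4)={1,3}
  fail(13) 'cca': from fail(12)=1 chase 'a': 1 ⇒ 2;  out={4}∪out(2)={4}
  fail(15) 'dca': from fail(14)=1 chase 'a': 1 ⇒ 2;  out=∅∪out(2)=∅
  fail(8) 'bbad': from fail(7)=10 chase 'd': 10 ⇒ 11;  out=∅∪out(11)={1,3}
  fail(16) 'dcad': from fail(15)=2 chase 'd': 2→18→0 ⇒ 4;  out=∅∪out(4)={1}
  fail(9) 'bbada': from fail(8)=11 chase 'a': 11→4→0 ⇒ 18;  out={2}∪out(18)={2}
  fail(17) 'dcadc': from fail(16)=4 chase 'c': 4 ⇒ 14;  out={5}∪out(14)={5}

Run:
[0] read 'c'  n0⇒n1
[1] read 'a'  n1⇒n2
[2] read 'a'  n2⇒n3  ** P0@[0:2],P6@[1:2]
[3] read 'd'  n3⇒n4 ·f  ** P1@[3:3]
[4] read 'd'  n4⇒n4 ·f  ** P1@[4:4]
[5] read 'd'  n4⇒n4 ·f  ** P1@[5:5]
[6] read 'b'  n4⇒n5 ·f
[7] read 'b'  n5⇒n6
[8] read 'c'  n6⇒n1 ·f
[9] read 'c'  n1⇒n12
[10] read 'a'  n12⇒n13  ** P4@[8:10]
[11] read 'd'  n13⇒n4 ·f  ** P1@[11:11]
[12] read 'c'  n4⇒n14
[13] read 'c'  n14⇒n12 ·f
[14] read 'a'  n12⇒n13  ** P4@[12:14]
[15] read 'a'  n13⇒n3 ·f  ** P0@[13:15],P6@[14:15]
[16] read 'a'  n3⇒n19 ·f  ** P6@[15:16]
[17] read 'c'  n19⇒n1 ·f
[18] read 'a'  n1⇒n2
[19] read 'a'  n2⇒n3  ** P0@[17:19],P6@[18:19]
[20] read 'd'  n3⇒n4 ·f  ** P1@[20:20]
[21] read 'b'  n4⇒n5 ·f
[22] read 'b'  n5⇒n6
[23] read 'a'  n6⇒n7
[24] read 'd'  n7⇒n8  ** P1@[24:24],P3@[22:24]
[25] read 'a'  n8⇒n9  ** P2@[21:25]
[26] read 'b'  n9⇒n5 ·f
[27] read 'b'  n5⇒n6
[28] read 'a'  n6⇒n7
[29] read 'd'  n7⇒n8  ** P1@[29:29],P3@[27:29]
[30] read 'a'  n8⇒n9  ** P2@[26:30]
[31] read 'b'  n9⇒n5 ·f
[32] read 'a'  n5⇒n10
[33] read 'd'  n10⇒n11  ** P1@[33:33],P3@[31:33]
[34] read 'c'  n11⇒n14 ·f
[35] read 'a'  n14⇒n15
[36] read 'a'  n15⇒n3 ·f  ** P0@[34:36],P6@[35:36]
[37] read 'c'  n3⇒n1 ·f
[38] read 'a'  n1⇒n2
[39] read 'd'  n2⇒n4 ·f  ** P1@[39:39]
[40] read 'd'  n4⇒n4 ·f  ** P1@[40:40]
[41] read 'c'  n4⇒n14
[42] read 'a'  n14⇒n15
[43] read 'd'  n15⇒n16  ** P1@[43:43]
[44] read 'c'  n16⇒n17  ** P5@[40:44]
[45] read 'a'  n17⇒n15 ·f
[46] read 'c'  n15⇒n1 ·f
[47] read 'd'  n1⇒n4 ·f  ** P1@[47:47]
[48] read 'c'  n4⇒n14
[49] read 'c'  n14⇒n12 ·f

All matches (sorted): [[2,0],[2,6],[3,1],[4,1],[5,1],[10,4],[11,1],[14,4],[15,0],[15,6],[16,6],[19,0],[19,6],[20,1],[24,1],[24,3],[25,2],[29,1],[29,3],[30,2],[33,1],[33,3],[36,0],[36,6],[39,1],[40,1],[43,1],[44,5],[47,1]]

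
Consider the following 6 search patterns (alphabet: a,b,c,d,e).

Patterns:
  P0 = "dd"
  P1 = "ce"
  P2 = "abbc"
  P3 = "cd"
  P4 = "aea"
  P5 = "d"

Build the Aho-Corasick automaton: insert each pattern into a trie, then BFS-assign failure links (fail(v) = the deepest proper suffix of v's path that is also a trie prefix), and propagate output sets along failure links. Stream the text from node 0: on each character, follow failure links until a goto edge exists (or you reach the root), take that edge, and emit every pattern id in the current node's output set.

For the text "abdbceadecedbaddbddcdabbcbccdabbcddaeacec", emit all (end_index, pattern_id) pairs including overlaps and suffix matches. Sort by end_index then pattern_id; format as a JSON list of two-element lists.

Construct AC machine:
Trie (insert patterns):
  0='ε' goto a→5 c→3 d→1
  1='d' goto d→2  [P5 ends]
  2='dd' goto ·  [P0 ends]
  3='c' goto d→9 e→4
  4='ce' goto ·  [P1 ends]
  5='a' goto b→6 e→10
  6='ab' goto b→7
  7='abb' goto c→8
  8='abbc' goto ·  [P2 ends]
  9='cd' goto ·  [P3 ends]
  10='ae' goto a→11
  11='aea' goto ·  [P4 ends]

BFS fail/out derivation:
  fail(1) 'd': from fail(0)=0 chase 'd': 0 ⇒ 0;  out={5}∪out(0)={5}
  fail(3) 'c': from fail(0)=0 chase 'c': 0 ⇒ 0;  out=∅∪out(0)=∅
  fail(5) 'a': from fail(0)=0 chase 'a': 0 ⇒ 0;  out=∅∪out(0)=∅
  fail(2) 'dd': from fail(1)=0 chase 'd': 0 ⇒ 1;  out={0}∪out(1)={0,5}
  fail(4) 'ce': from fail(3)=0 chase 'e': 0 ⇒ 0;  out={1}∪out(0)={1}
  fail(6) 'ab': from fail(5)=0 chase 'b': 0 ⇒ 0;  out=∅∪out(0)=∅
  fail(9) 'cd': from fail(3)=0 chase 'd': 0 ⇒ 1;  out={3}∪out(1)={3,5}
  fail(10) 'ae': from fail(5)=0 chase 'e': 0 ⇒ 0;  out=∅∪out(0)=∅
  fail(7) 'abb': from fail(6)=0 chase 'b': 0 ⇒ 0;  out=∅∪out(0)=∅
  fail(11) 'aea': from fail(10)=0 chase 'a': 0 ⇒ 5;  out={4}∪out(5)={4}
  fail(8) 'abbc': from fail(7)=0 chase 'c': 0 ⇒ 3;  out={2}∪out(3)={2}

Scan:
[0] read 'a'  n0⇒n5
[1] read 'b'  n5⇒n6
[2] read 'd'  n6⇒n1 (fail-walked)  ** P5@[2:2]
[3] read 'b'  n1⇒n0 (fail-walked)
[4] read 'c'  n0⇒n3
[5] read 'e'  n3⇒n4  ** P1@[4:5]
[6] read 'a'  n4⇒n5 (fail-walked)
[7] read 'd'  n5⇒n1 (fail-walked)  ** P5@[7:7]
[8] read 'e'  n1⇒n0 (fail-walked)
[9] read 'c'  n0⇒n3
[10] read 'e'  n3⇒n4  ** P1@[9:10]
[11] read 'd'  n4⇒n1 (fail-walked)  ** P5@[11:11]
[12] read 'b'  n1⇒n0 (fail-walked)
[13] read 'a'  n0⇒n5
[14] read 'd'  n5⇒n1 (fail-walked)  ** P5@[14:14]
[15] read 'd'  n1⇒n2  ** P0@[14:15],P5@[15:15]
[16] read 'b'  n2⇒n0 (fail-walked)
[17] read 'd'  n0⇒n1  ** P5@[17:17]
[18] read 'd'  n1⇒n2  ** P0@[17:18],P5@[18:18]
[19] read 'c'  n2⇒n3 (fail-walked)
[20] read 'd'  n3⇒n9  ** P3@[19:20],P5@[20:20]
[21] read 'a'  n9⇒n5 (fail-walked)
[22] read 'b'  n5⇒n6
[23] read 'b'  n6⇒n7
[24] read 'c'  n7⇒n8  ** P2@[21:24]
[25] read 'b'  n8⇒n0 (fail-walked)
[26] read 'c'  n0⇒n3
[27] read 'c'  n3⇒n3 (fail-walked)
[28] read 'd'  n3⇒n9  ** P3@[27:28],P5@[28:28]
[29] read 'a'  n9⇒n5 (fail-walked)
[30] read 'b'  n5⇒n6
[31] read 'b'  n6⇒n7
[32] read 'c'  n7⇒n8  ** P2@[29:32]
[33] read 'd'  n8⇒n9 (fail-walked)  ** P3@[32:33],P5@[33:33]
[34] read 'd'  n9⇒n2 (fail-walked)  ** P0@[33:34],P5@[34:34]
[35] read 'a'  n2⇒n5 (fail-walked)
[36] read 'e'  n5⇒n10
[37] read 'a'  n10⇒n11  ** P4@[35:37]
[38] read 'c'  n11⇒n3 (fail-walked)
[39] read 'e'  n3⇒n4  ** P1@[38:39]
[40] read 'c'  n4⇒n3 (fail-walked)

Matches: [[2,5],[5,1],[7,5],[10,1],[11,5],[14,5],[15,0],[15,5],[17,5],[18,0],[18,5],[20,3],[20,5],[24,2],[28,3],[28,5],[32,2],[33,3],[33,5],[34,0],[34,5],[37,4],[39,1]]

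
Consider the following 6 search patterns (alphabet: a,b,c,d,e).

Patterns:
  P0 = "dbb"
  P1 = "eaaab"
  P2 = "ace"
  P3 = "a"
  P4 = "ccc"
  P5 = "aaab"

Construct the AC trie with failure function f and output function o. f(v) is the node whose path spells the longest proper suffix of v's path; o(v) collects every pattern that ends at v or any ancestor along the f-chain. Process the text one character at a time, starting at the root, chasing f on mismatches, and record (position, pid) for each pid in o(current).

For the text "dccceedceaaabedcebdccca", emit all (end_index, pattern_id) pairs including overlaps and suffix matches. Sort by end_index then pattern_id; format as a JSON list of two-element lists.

Build automaton:
Trie nodes:
  0='ε' goto a→9 c→12 d→1 e→4
  1='d' goto b→2
  2='db' goto b→3
  3='dbb' goto ·  [P0 ends]
  4='e' goto a→5
  5='ea' goto a→6
  6='eaa' goto a→7
  7='eaaa' goto b→8
  8='eaaab' goto ·  [P1 ends]
  9='a' goto a→15 c→10  [P3 ends]
  10='ac' goto e→11
  11='ace' goto ·  [P2 ends]
  12='c' goto c→13
  13='cc' goto c→14
  14='ccc' goto ·  [P4 ends]
  15='aa' goto a→16
  16='aaa' goto b→17
  17='aaab' goto ·  [P5 ends]

BFS fail/out derivation:
  n1('d'): parent n0 fail=0; on 'd' 0 → fail=0;  out ∅∪∅=∅
  n4('e'): parent n0 fail=0; on 'e' 0 → fail=0;  out ∅∪∅=∅
  n9('a'): parent n0 fail=0; on 'a' 0 → fail=0;  out {3}∪∅={3}
  n12('c'): parent n0 fail=0; on 'c' 0 → fail=0;  out ∅∪∅=∅
  n2('db'): parent n1 fail=0; on 'b' 0 → fail=0;  out ∅∪∅=∅
  n5('ea'): parent n4 fail=0; on 'a' 0 → fail=9;  out ∅∪{3}={3}
  n10('ac'): parent n9 fail=0; on 'c' 0 → fail=12;  out ∅∪∅=∅
  n13('cc'): parent n12 fail=0; on 'c' 0 → fail=12;  out ∅∪∅=∅
  n15('aa'): parent n9 fail=0; on 'a' 0 → fail=9;  out ∅∪{3}={3}
  n3('dbb'): parent n2 fail=0; on 'b' 0 → fail=0;  out {0}∪∅={0}
  n6('eaa'): parent n5 fail=9; on 'a' 9 → fail=15;  out ∅∪{3}={3}
  n11('ace'): parent n10 fail=12; on 'e' 12→0 → fail=4;  out {2}∪∅={2}
  n14('ccc'): parent n13 fail=12; on 'c' 12 → fail=13;  out {4}∪∅={4}
  n16('aaa'): parent n15 fail=9; on 'a' 9 → fail=15;  out ∅∪{3}={3}
  n7('eaaa'): parent n6 fail=15; on 'a' 15 → fail=16;  out ∅∪{3}={3}
  n17('aaab'): parent n16 fail=15; on 'b' 15→9→0 → fail=0;  out {5}∪∅={5}
  n8('eaaab'): parent n7 fail=16; on 'b' 16 → fail=17;  out {1}∪{5}={1,5}

Scan:
i=0 'd': node 0→1
i=1 'c': node 1→12 (via fail)
i=2 'c': node 12→13
i=3 'c': node 13→14  emit P4@[1:3]
i=4 'e': node 14→4 (via fail)
i=5 'e': node 4→4 (via fail)
i=6 'd': node 4→1 (via fail)
i=7 'c': node 1→12 (via fail)
i=8 'e': node 12→4 (via fail)
i=9 'a': node 4→5  emit P3@[9:9]
i=10 'a': node 5→6  emit P3@[10:10]
i=11 'a': node 6→7  emit P3@[11:11]
i=12 'b': node 7→8  emit P1@[8:12],P5@[9:12]
i=13 'e': node 8→4 (via fail)
i=14 'd': node 4→1 (via fail)
i=15 'c': node 1→12 (via fail)
i=16 'e': node 12→4 (via fail)
i=17 'b': node 4→0 (via fail)
i=18 'd': node 0→1
i=19 'c': node 1→12 (via fail)
i=20 'c': node 12→13
i=21 'c': node 13→14  emit P4@[19:21]
i=22 'a': node 14→9 (via fail)  emit P3@[22:22]

Matches: [[3,4],[9,3],[10,3],[11,3],[12,1],[12,5],[21,4],[22,3]]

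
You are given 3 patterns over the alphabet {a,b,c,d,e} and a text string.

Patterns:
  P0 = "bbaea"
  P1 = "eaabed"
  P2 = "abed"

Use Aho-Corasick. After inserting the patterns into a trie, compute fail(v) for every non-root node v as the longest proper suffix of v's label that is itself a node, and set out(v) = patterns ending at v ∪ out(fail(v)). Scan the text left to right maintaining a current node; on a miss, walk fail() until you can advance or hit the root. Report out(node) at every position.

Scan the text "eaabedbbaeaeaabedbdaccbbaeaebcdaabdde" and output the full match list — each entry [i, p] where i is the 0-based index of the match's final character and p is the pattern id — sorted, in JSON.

Build:
Trie nodes:
  n0 'ε': a→12 b→1 e→6
  n1 'b': b→2
  n2 'bb': a→3
  n3 'bba': e→4
  n4 'bbae': a→5
  n5 'bbaea': ·  ←P0
  n6 'e': a→7
  n7 'ea': a→8
  n8 'eaa': b→9
  n9 'eaab': e→10
  n10 'eaabe': d→11
  n11 'eaabed': ·  ←P1
  n12 'a': b→13
  n13 'ab': e→14
  n14 'abe': d→15
  n15 'abed': ·  ←P2

Failure links (BFS by depth):
  fail(1) 'b': from fail(0)=0 chase 'b': 0 ⇒ 0;  out=∅∪out(0)=∅
  fail(6) 'e': from fail(0)=0 chase 'e': 0 ⇒ 0;  out=∅∪out(0)=∅
  fail(12) 'a': from fail(0)=0 chase 'a': 0 ⇒ 0;  out=∅∪out(0)=∅
  fail(2) 'bb': from fail(1)=0 chase 'b': 0 ⇒ 1;  out=∅∪out(1)=∅
  fail(7) 'ea': from fail(6)=0 chase 'a': 0 ⇒ 12;  out=∅∪out(12)=∅
  fail(13) 'ab': from fail(12)=0 chase 'b': 0 ⇒ 1;  out=∅∪out(1)=∅
  fail(3) 'bba': from fail(2)=1 chase 'a': 1→0 ⇒ 12;  out=∅∪out(12)=∅
  fail(8) 'eaa': from fail(7)=12 chase 'a': 12→0 ⇒ 12;  out=∅∪out(12)=∅
  fail(14) 'abe': from fail(13)=1 chase 'e': 1→0 ⇒ 6;  out=∅∪out(6)=∅
  fail(4) 'bbae': from fail(3)=12 chase 'e': 12→0 ⇒ 6;  out=∅∪out(6)=∅
  fail(9) 'eaab': from fail(8)=12 chase 'b': 12 ⇒ 13;  out=∅∪out(13)=∅
  fail(15) 'abed': from fail(14)=6 chase 'd': 6→0 ⇒ 0;  out={2}∪out(0)={2}
  fail(5) 'bbaea': from fail(4)=6 chase 'a': 6 ⇒ 7;  out={0}∪out(7)={0}
  fail(10) 'eaabe': from fail(9)=13 chase 'e': 13 ⇒ 14;  out=∅∪out(14)=∅
  fail(11) 'eaabed': from fail(10)=14 chase 'd': 14 ⇒ 15;  out={1}∪out(15)={1,2}

Text stream:
pos 0 'e': at 6
pos 1 'a': at 7
pos 2 'a': at 8
pos 3 'b': at 9
pos 4 'e': at 10
pos 5 'd': at 11  emit P1@[0:5],P2@[2:5]
pos 6 'b': at 1 (fail-walked)
pos 7 'b': at 2
pos 8 'a': at 3
pos 9 'e': at 4
pos 10 'a': at 5  emit P0@[6:10]
pos 11 'e': at 6 (fail-walked)
pos 12 'a': at 7
pos 13 'a': at 8
pos 14 'b': at 9
pos 15 'e': at 10
pos 16 'd': at 11  emit P1@[11:16],P2@[13:16]
pos 17 'b': at 1 (fail-walked)
pos 18 'd': at 0 (fail-walked)
pos 19 'a': at 12
pos 20 'c': at 0 (fail-walked)
pos 21 'c': at 0
pos 22 'b': at 1
pos 23 'b': at 2
pos 24 'a': at 3
pos 25 'e': at 4
pos 26 'a': at 5  emit P0@[22:26]
pos 27 'e': at 6 (fail-walked)
pos 28 'b': at 1 (fail-walked)
pos 29 'c': at 0 (fail-walked)
pos 30 'd': at 0
pos 31 'a': at 12
pos 32 'a': at 12 (fail-walked)
pos 33 'b': at 13
pos 34 'd': at 0 (fail-walked)
pos 35 'd': at 0
pos 36 'e': at 6

All matches (sorted): [[5,1],[5,2],[10,0],[16,1],[16,2],[26,0]]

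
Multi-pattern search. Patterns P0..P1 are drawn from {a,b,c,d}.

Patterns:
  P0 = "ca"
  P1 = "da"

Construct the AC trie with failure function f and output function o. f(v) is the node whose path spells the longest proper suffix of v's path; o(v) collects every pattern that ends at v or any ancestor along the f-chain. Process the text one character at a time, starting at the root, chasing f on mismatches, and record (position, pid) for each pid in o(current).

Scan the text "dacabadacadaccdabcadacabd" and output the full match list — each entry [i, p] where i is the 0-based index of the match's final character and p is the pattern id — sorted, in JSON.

Build automaton:
Trie nodes:
  0='ε' goto c→1 d→3
  1='c' goto a→2
  2='ca' goto ·  ←P0
  3='d' goto a→4
  4='da' goto ·  ←P1

Failure links (BFS by depth):
  fail(1) 'c': from fail(0)=0 chase 'c': 0 ⇒ 0;  out=∅∪out(0)=∅
  fail(3) 'd': from fail(0)=0 chase 'd': 0 ⇒ 0;  out=∅∪out(0)=∅
  fail(2) 'ca': from fail(1)=0 chase 'a': 0 ⇒ 0;  out={0}∪out(0)={0}
  fail(4) 'da': from fail(3)=0 chase 'a': 0 ⇒ 0;  out={1}∪out(0)={1}

Run:
pos 0 'd': at 3
pos 1 'a': at 4  ** P1@[0:1]
pos 2 'c': at 1 (fail-walked)
pos 3 'a': at 2  ** P0@[2:3]
pos 4 'b': at 0 (fail-walked)
pos 5 'a': at 0
pos 6 'd': at 3
pos 7 'a': at 4  ** P1@[6:7]
pos 8 'c': at 1 (fail-walked)
pos 9 'a': at 2  ** P0@[8:9]
pos 10 'd': at 3 (fail-walked)
pos 11 'a': at 4  ** P1@[10:11]
pos 12 'c': at 1 (fail-walked)
pos 13 'c': at 1 (fail-walked)
pos 14 'd': at 3 (fail-walked)
pos 15 'a': at 4  ** P1@[14:15]
pos 16 'b': at 0 (fail-walked)
pos 17 'c': at 1
pos 18 'a': at 2  ** P0@[17:18]
pos 19 'd': at 3 (fail-walked)
pos 20 'a': at 4  ** P1@[19:20]
pos 21 'c': at 1 (fail-walked)
pos 22 'a': at 2  ** P0@[21:22]
pos 23 'b': at 0 (fail-walked)
pos 24 'd': at 3

All matches (sorted): [[1,1],[3,0],[7,1],[9,0],[11,1],[15,1],[18,0],[20,1],[22,0]]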